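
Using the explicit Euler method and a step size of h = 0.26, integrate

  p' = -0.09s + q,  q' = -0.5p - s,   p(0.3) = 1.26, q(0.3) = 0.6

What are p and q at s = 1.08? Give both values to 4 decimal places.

Euler on (p,q): p_{n+1} = p_n + h·p', q_{n+1} = q_n + h·q'.
0.300000: (1.260000, 0.600000); f=(0.573000, -0.930000) → (1.408980, 0.358200)
0.560000: (1.408980, 0.358200); f=(0.307800, -1.264490) → (1.489008, 0.029433)
0.820000: (1.489008, 0.029433); f=(-0.044367, -1.564504) → (1.477472, -0.377338)
(p(1.08), q(1.08)) ≈ (1.4775, -0.3773)

1.4775, -0.3773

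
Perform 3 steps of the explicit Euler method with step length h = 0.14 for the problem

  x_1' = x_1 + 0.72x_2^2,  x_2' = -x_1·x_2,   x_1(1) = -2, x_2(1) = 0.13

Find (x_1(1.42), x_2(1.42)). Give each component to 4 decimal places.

Euler on (x_1,x_2): x_1_{n+1} = x_1_n + h·x_1', x_2_{n+1} = x_2_n + h·x_2'.
1.000000: (-2.000000, 0.130000); f=(-1.987832, 0.260000) → (-2.278296, 0.166400)
1.140000: (-2.278296, 0.166400); f=(-2.258360, 0.379109) → (-2.594467, 0.219475)
1.280000: (-2.594467, 0.219475); f=(-2.559785, 0.569421) → (-2.952837, 0.299194)
(x_1(1.42), x_2(1.42)) ≈ (-2.9528, 0.2992)

-2.9528, 0.2992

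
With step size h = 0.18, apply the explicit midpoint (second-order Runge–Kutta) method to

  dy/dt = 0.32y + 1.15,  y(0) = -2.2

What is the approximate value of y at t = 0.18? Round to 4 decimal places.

-2.1174

Midpoint: k1 = f(t_n, y_n); k2 = f(t_n + h/2, y_n + (h/2)·k1); y_{n+1} = y_n + h·k2.
t=0.000000, y=-2.200000:
  k1 = f(0.000000, -2.200000) = 0.446000
  k2 = f(0.090000, -2.159860) = 0.458845
  y ← -2.200000 + 0.18·0.458845 = -2.117408
y(0.18) ≈ -2.1174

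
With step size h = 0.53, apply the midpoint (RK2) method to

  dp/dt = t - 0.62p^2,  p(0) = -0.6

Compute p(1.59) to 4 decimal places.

Midpoint: k1 = f(t_n, p_n); k2 = f(t_n + h/2, p_n + (h/2)·k1); p_{n+1} = p_n + h·k2.
t=0.000000, p=-0.600000:
  k1 = f(0.000000, -0.600000) = -0.223200
  k2 = f(0.265000, -0.659148) = -0.004375
  p ← -0.600000 + 0.53·(-0.004375) = -0.602319
t=0.530000, p=-0.602319:
  k1 = f(0.530000, -0.602319) = 0.305071
  k2 = f(0.795000, -0.521475) = 0.626400
  p ← -0.602319 + 0.53·0.626400 = -0.270327
t=1.060000, p=-0.270327:
  k1 = f(1.060000, -0.270327) = 1.014692
  k2 = f(1.325000, -0.001434) = 1.324999
  p ← -0.270327 + 0.53·1.324999 = 0.431922
p(1.59) ≈ 0.4319

0.4319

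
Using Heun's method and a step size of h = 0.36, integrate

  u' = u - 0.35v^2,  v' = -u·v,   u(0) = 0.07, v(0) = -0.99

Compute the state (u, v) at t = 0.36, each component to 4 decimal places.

-0.0429, -0.9824

Heun on (u,v): k1 = f(t_n, state_n); k2 = f(t_n + h, state_n + h·k1); state_{n+1} = state_n + (h/2)·(k1 + k2).
0.000000: (0.070000, -0.990000)
  k1 = (-0.273035, 0.069300)
  predictor → (-0.028293, -0.965052)
  k2 = (-0.354256, -0.027304)
  → (-0.042912, -0.982441)
(u(0.36), v(0.36)) ≈ (-0.0429, -0.9824)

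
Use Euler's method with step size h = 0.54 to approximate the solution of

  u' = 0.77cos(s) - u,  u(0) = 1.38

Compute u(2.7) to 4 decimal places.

-0.1172

Euler: u_{n+1} = u_n + h·f(s_n, u_n).
s=0.000000, u=1.380000: f=-0.610000 → u ← 1.380000 + 0.54·(-0.610000) = 1.050600
s=0.540000, u=1.050600: f=-0.390164 → u ← 1.050600 + 0.54·(-0.390164) = 0.839911
s=1.080000, u=0.839911: f=-0.476988 → u ← 0.839911 + 0.54·(-0.476988) = 0.582338
s=1.620000, u=0.582338: f=-0.620209 → u ← 0.582338 + 0.54·(-0.620209) = 0.247425
s=2.160000, u=0.247425: f=-0.675313 → u ← 0.247425 + 0.54·(-0.675313) = -0.117244
u(2.7) ≈ -0.1172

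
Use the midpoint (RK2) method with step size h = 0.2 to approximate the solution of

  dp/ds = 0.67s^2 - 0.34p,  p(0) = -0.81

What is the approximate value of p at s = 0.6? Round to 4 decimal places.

-0.6156

Midpoint: k1 = f(s_n, p_n); k2 = f(s_n + h/2, p_n + (h/2)·k1); p_{n+1} = p_n + h·k2.
s=0.000000, p=-0.810000:
  k1 = f(0.000000, -0.810000) = 0.275400
  k2 = f(0.100000, -0.782460) = 0.272736
  p ← -0.810000 + 0.2·0.272736 = -0.755453
s=0.200000, p=-0.755453:
  k1 = f(0.200000, -0.755453) = 0.283654
  k2 = f(0.300000, -0.727087) = 0.307510
  p ← -0.755453 + 0.2·0.307510 = -0.693951
s=0.400000, p=-0.693951:
  k1 = f(0.400000, -0.693951) = 0.343143
  k2 = f(0.500000, -0.659636) = 0.391776
  p ← -0.693951 + 0.2·0.391776 = -0.615596
p(0.6) ≈ -0.6156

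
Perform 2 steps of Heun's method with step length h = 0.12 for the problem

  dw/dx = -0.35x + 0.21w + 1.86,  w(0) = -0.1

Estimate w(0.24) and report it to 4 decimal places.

Heun: k1 = f(x_n, w_n); k2 = f(x_n + h, w_n + h·k1); w_{n+1} = w_n + (h/2)·(k1 + k2).
x=0.000000, w=-0.100000:
  k1 = f(0.000000, -0.100000) = 1.839000
  k2 = f(0.120000, 0.120680) = 1.843343
  w ← -0.100000 + (0.12/2)·(1.839000 + 1.843343) = 0.120941
x=0.120000, w=0.120941:
  k1 = f(0.120000, 0.120941) = 1.843398
  k2 = f(0.240000, 0.342148) = 1.847851
  w ← 0.120941 + (0.12/2)·(1.843398 + 1.847851) = 0.342415
w(0.24) ≈ 0.3424

0.3424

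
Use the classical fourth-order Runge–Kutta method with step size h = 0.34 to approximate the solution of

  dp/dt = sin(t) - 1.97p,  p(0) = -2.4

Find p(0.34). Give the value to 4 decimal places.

-1.1842

RK4: k1 = f(t_n, p_n); k2 = f(t_n + h/2, p_n + (h/2)·k1); k3 = f(t_n + h/2, p_n + (h/2)·k2); k4 = f(t_n + h, p_n + h·k3); p_{n+1} = p_n + (h/6)·(k1 + 2k2 + 2k3 + k4).
t=0.000000, p=-2.400000:
  k1 = f(0.000000, -2.400000) = 4.728000
  k2 = f(0.170000, -1.596240) = 3.313775
  k3 = f(0.170000, -1.836658) = 3.787399
  k4 = f(0.340000, -1.112284) = 2.524687
  p ← -2.400000 + (0.34/6)·(k1 + 2k2 + 2k3 + k4) = -1.184215
p(0.34) ≈ -1.1842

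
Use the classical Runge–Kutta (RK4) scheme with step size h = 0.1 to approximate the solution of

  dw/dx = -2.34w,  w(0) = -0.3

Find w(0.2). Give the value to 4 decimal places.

RK4: k1 = f(x_n, w_n); k2 = f(x_n + h/2, w_n + (h/2)·k1); k3 = f(x_n + h/2, w_n + (h/2)·k2); k4 = f(x_n + h, w_n + h·k3); w_{n+1} = w_n + (h/6)·(k1 + 2k2 + 2k3 + k4).
x=0.000000, w=-0.300000:
  k1 = f(0.000000, -0.300000) = 0.702000
  k2 = f(0.050000, -0.264900) = 0.619866
  k3 = f(0.050000, -0.269007) = 0.629476
  k4 = f(0.100000, -0.237052) = 0.554703
  w ← -0.300000 + (0.1/6)·(k1 + 2k2 + 2k3 + k4) = -0.237410
x=0.100000, w=-0.237410:
  k1 = f(0.100000, -0.237410) = 0.555540
  k2 = f(0.150000, -0.209633) = 0.490542
  k3 = f(0.150000, -0.212883) = 0.498147
  k4 = f(0.200000, -0.187596) = 0.438974
  w ← -0.237410 + (0.1/6)·(k1 + 2k2 + 2k3 + k4) = -0.187879
w(0.2) ≈ -0.1879

-0.1879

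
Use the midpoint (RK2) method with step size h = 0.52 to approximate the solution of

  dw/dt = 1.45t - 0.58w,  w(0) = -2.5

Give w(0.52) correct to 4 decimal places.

Midpoint: k1 = f(t_n, w_n); k2 = f(t_n + h/2, w_n + (h/2)·k1); w_{n+1} = w_n + h·k2.
t=0.000000, w=-2.500000:
  k1 = f(0.000000, -2.500000) = 1.450000
  k2 = f(0.260000, -2.123000) = 1.608340
  w ← -2.500000 + 0.52·1.608340 = -1.663663
w(0.52) ≈ -1.6637

-1.6637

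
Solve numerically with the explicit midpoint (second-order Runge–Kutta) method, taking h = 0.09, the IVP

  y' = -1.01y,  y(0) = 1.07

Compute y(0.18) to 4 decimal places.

Midpoint: k1 = f(s_n, y_n); k2 = f(s_n + h/2, y_n + (h/2)·k1); y_{n+1} = y_n + h·k2.
s=0.000000, y=1.070000:
  k1 = f(0.000000, 1.070000) = -1.080700
  k2 = f(0.045000, 1.021369) = -1.031582
  y ← 1.070000 + 0.09·(-1.031582) = 0.977158
s=0.090000, y=0.977158:
  k1 = f(0.090000, 0.977158) = -0.986929
  k2 = f(0.135000, 0.932746) = -0.942073
  y ← 0.977158 + 0.09·(-0.942073) = 0.892371
y(0.18) ≈ 0.8924

0.8924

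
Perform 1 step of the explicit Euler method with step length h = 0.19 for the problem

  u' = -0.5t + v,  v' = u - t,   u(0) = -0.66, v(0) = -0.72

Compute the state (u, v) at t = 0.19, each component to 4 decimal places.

Euler on (u,v): u_{n+1} = u_n + h·u', v_{n+1} = v_n + h·v'.
0.000000: (-0.660000, -0.720000); f=(-0.720000, -0.660000) → (-0.796800, -0.845400)
(u(0.19), v(0.19)) ≈ (-0.7968, -0.8454)

-0.7968, -0.8454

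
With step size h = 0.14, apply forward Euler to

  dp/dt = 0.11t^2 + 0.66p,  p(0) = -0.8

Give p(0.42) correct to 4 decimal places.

-1.0413

Euler: p_{n+1} = p_n + h·f(t_n, p_n).
t=0.000000, p=-0.800000: f=-0.528000 → p ← -0.800000 + 0.14·(-0.528000) = -0.873920
t=0.140000, p=-0.873920: f=-0.574631 → p ← -0.873920 + 0.14·(-0.574631) = -0.954368
t=0.280000, p=-0.954368: f=-0.621259 → p ← -0.954368 + 0.14·(-0.621259) = -1.041345
p(0.42) ≈ -1.0413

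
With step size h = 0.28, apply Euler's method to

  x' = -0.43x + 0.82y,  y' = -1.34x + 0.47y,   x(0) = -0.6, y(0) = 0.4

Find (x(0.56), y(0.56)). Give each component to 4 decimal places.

Euler on (x,y): x_{n+1} = x_n + h·x', y_{n+1} = y_n + h·y'.
0.000000: (-0.600000, 0.400000); f=(0.586000, 0.992000) → (-0.435920, 0.677760)
0.280000: (-0.435920, 0.677760); f=(0.743209, 0.902680) → (-0.227822, 0.930510)
(x(0.56), y(0.56)) ≈ (-0.2278, 0.9305)

-0.2278, 0.9305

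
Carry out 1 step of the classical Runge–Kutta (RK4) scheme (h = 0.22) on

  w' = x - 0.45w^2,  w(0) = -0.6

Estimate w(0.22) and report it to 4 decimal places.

RK4: k1 = f(x_n, w_n); k2 = f(x_n + h/2, w_n + (h/2)·k1); k3 = f(x_n + h/2, w_n + (h/2)·k2); k4 = f(x_n + h, w_n + h·k3); w_{n+1} = w_n + (h/6)·(k1 + 2k2 + 2k3 + k4).
x=0.000000, w=-0.600000:
  k1 = f(0.000000, -0.600000) = -0.162000
  k2 = f(0.110000, -0.617820) = -0.061766
  k3 = f(0.110000, -0.606794) = -0.055690
  k4 = f(0.220000, -0.612252) = 0.051317
  w ← -0.600000 + (0.22/6)·(k1 + 2k2 + 2k3 + k4) = -0.612672
w(0.22) ≈ -0.6127

-0.6127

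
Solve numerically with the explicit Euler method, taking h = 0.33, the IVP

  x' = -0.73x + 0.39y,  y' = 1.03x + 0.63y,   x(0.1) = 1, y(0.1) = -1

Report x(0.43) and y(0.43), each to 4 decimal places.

0.6304, -0.8680

Euler on (x,y): x_{n+1} = x_n + h·x', y_{n+1} = y_n + h·y'.
0.100000: (1.000000, -1.000000); f=(-1.120000, 0.400000) → (0.630400, -0.868000)
(x(0.43), y(0.43)) ≈ (0.6304, -0.8680)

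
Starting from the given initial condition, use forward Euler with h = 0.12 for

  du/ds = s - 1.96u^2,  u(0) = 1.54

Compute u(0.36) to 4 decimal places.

Euler: u_{n+1} = u_n + h·f(s_n, u_n).
s=0.000000, u=1.540000: f=-4.648336 → u ← 1.540000 + 0.12·(-4.648336) = 0.982200
s=0.120000, u=0.982200: f=-1.770844 → u ← 0.982200 + 0.12·(-1.770844) = 0.769698
s=0.240000, u=0.769698: f=-0.921174 → u ← 0.769698 + 0.12·(-0.921174) = 0.659158
u(0.36) ≈ 0.6592

0.6592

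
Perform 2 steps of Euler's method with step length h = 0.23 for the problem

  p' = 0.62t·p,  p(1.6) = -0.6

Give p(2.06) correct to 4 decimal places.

Euler: p_{n+1} = p_n + h·f(t_n, p_n).
t=1.600000, p=-0.600000: f=-0.595200 → p ← -0.600000 + 0.23·(-0.595200) = -0.736896
t=1.830000, p=-0.736896: f=-0.836082 → p ← -0.736896 + 0.23·(-0.836082) = -0.929195
p(2.06) ≈ -0.9292

-0.9292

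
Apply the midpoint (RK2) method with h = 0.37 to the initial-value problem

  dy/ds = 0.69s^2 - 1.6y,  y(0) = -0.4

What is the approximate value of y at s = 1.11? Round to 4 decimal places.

Midpoint: k1 = f(s_n, y_n); k2 = f(s_n + h/2, y_n + (h/2)·k1); y_{n+1} = y_n + h·k2.
s=0.000000, y=-0.400000:
  k1 = f(0.000000, -0.400000) = 0.640000
  k2 = f(0.185000, -0.281600) = 0.474175
  y ← -0.400000 + 0.37·0.474175 = -0.224555
s=0.370000, y=-0.224555:
  k1 = f(0.370000, -0.224555) = 0.453749
  k2 = f(0.555000, -0.140612) = 0.437516
  y ← -0.224555 + 0.37·0.437516 = -0.062674
s=0.740000, y=-0.062674:
  k1 = f(0.740000, -0.062674) = 0.478123
  k2 = f(0.925000, 0.025778) = 0.549136
  y ← -0.062674 + 0.37·0.549136 = 0.140506
y(1.11) ≈ 0.1405

0.1405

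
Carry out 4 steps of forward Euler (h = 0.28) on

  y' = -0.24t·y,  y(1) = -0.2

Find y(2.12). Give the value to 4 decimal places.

-0.1338

Euler: y_{n+1} = y_n + h·f(t_n, y_n).
t=1.000000, y=-0.200000: f=0.048000 → y ← -0.200000 + 0.28·0.048000 = -0.186560
t=1.280000, y=-0.186560: f=0.057311 → y ← -0.186560 + 0.28·0.057311 = -0.170513
t=1.560000, y=-0.170513: f=0.063840 → y ← -0.170513 + 0.28·0.063840 = -0.152638
t=1.840000, y=-0.152638: f=0.067405 → y ← -0.152638 + 0.28·0.067405 = -0.133764
y(2.12) ≈ -0.1338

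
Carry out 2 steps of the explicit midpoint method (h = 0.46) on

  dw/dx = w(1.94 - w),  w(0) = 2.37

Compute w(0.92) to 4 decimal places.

2.0654

Midpoint: k1 = f(x_n, w_n); k2 = f(x_n + h/2, w_n + (h/2)·k1); w_{n+1} = w_n + h·k2.
x=0.000000, w=2.370000:
  k1 = f(0.000000, 2.370000) = -1.019100
  k2 = f(0.230000, 2.135607) = -0.417740
  w ← 2.370000 + 0.46·(-0.417740) = 2.177840
x=0.460000, w=2.177840:
  k1 = f(0.460000, 2.177840) = -0.517977
  k2 = f(0.690000, 2.058705) = -0.244379
  w ← 2.177840 + 0.46·(-0.244379) = 2.065426
w(0.92) ≈ 2.0654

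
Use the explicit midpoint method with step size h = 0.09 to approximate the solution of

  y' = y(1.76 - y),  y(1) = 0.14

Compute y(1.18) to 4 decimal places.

0.1865

Midpoint: k1 = f(x_n, y_n); k2 = f(x_n + h/2, y_n + (h/2)·k1); y_{n+1} = y_n + h·k2.
x=1.000000, y=0.140000:
  k1 = f(1.000000, 0.140000) = 0.226800
  k2 = f(1.045000, 0.150206) = 0.241801
  y ← 0.140000 + 0.09·0.241801 = 0.161762
x=1.090000, y=0.161762:
  k1 = f(1.090000, 0.161762) = 0.258534
  k2 = f(1.135000, 0.173396) = 0.275111
  y ← 0.161762 + 0.09·0.275111 = 0.186522
y(1.18) ≈ 0.1865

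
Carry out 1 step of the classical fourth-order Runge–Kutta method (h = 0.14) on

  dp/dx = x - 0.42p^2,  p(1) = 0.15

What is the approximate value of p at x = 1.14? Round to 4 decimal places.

RK4: k1 = f(x_n, p_n); k2 = f(x_n + h/2, p_n + (h/2)·k1); k3 = f(x_n + h/2, p_n + (h/2)·k2); k4 = f(x_n + h, p_n + h·k3); p_{n+1} = p_n + (h/6)·(k1 + 2k2 + 2k3 + k4).
x=1.000000, p=0.150000:
  k1 = f(1.000000, 0.150000) = 0.990550
  k2 = f(1.070000, 0.219338) = 1.049794
  k3 = f(1.070000, 0.223486) = 1.049023
  k4 = f(1.140000, 0.296863) = 1.102986
  p ← 0.150000 + (0.14/6)·(k1 + 2k2 + 2k3 + k4) = 0.296794
p(1.14) ≈ 0.2968

0.2968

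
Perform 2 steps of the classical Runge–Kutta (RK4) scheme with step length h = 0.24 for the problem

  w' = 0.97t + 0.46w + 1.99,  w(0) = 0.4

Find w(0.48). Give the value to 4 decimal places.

1.6881

RK4: k1 = f(t_n, w_n); k2 = f(t_n + h/2, w_n + (h/2)·k1); k3 = f(t_n + h/2, w_n + (h/2)·k2); k4 = f(t_n + h, w_n + h·k3); w_{n+1} = w_n + (h/6)·(k1 + 2k2 + 2k3 + k4).
t=0.000000, w=0.400000:
  k1 = f(0.000000, 0.400000) = 2.174000
  k2 = f(0.120000, 0.660880) = 2.410405
  k3 = f(0.120000, 0.689249) = 2.423454
  k4 = f(0.240000, 0.981629) = 2.674349
  w ← 0.400000 + (0.24/6)·(k1 + 2k2 + 2k3 + k4) = 0.980643
t=0.240000, w=0.980643:
  k1 = f(0.240000, 0.980643) = 2.673896
  k2 = f(0.360000, 1.301510) = 2.937895
  k3 = f(0.360000, 1.333190) = 2.952467
  k4 = f(0.480000, 1.689235) = 3.232648
  w ← 0.980643 + (0.24/6)·(k1 + 2k2 + 2k3 + k4) = 1.688133
w(0.48) ≈ 1.6881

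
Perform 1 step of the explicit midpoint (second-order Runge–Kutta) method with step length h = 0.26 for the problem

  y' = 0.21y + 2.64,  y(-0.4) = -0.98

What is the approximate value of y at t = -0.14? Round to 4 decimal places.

Midpoint: k1 = f(t_n, y_n); k2 = f(t_n + h/2, y_n + (h/2)·k1); y_{n+1} = y_n + h·k2.
t=-0.400000, y=-0.980000:
  k1 = f(-0.400000, -0.980000) = 2.434200
  k2 = f(-0.270000, -0.663554) = 2.500654
  y ← -0.980000 + 0.26·2.500654 = -0.329830
y(-0.14) ≈ -0.3298

-0.3298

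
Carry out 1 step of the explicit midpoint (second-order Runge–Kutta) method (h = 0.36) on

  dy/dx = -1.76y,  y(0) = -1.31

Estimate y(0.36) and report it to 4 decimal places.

-0.7429

Midpoint: k1 = f(x_n, y_n); k2 = f(x_n + h/2, y_n + (h/2)·k1); y_{n+1} = y_n + h·k2.
x=0.000000, y=-1.310000:
  k1 = f(0.000000, -1.310000) = 2.305600
  k2 = f(0.180000, -0.894992) = 1.575186
  y ← -1.310000 + 0.36·1.575186 = -0.742933
y(0.36) ≈ -0.7429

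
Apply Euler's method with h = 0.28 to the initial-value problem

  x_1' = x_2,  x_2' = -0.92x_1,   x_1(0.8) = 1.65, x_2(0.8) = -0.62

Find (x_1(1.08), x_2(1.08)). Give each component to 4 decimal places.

1.4764, -1.0450

Euler on (x_1,x_2): x_1_{n+1} = x_1_n + h·x_1', x_2_{n+1} = x_2_n + h·x_2'.
0.800000: (1.650000, -0.620000); f=(-0.620000, -1.518000) → (1.476400, -1.045040)
(x_1(1.08), x_2(1.08)) ≈ (1.4764, -1.0450)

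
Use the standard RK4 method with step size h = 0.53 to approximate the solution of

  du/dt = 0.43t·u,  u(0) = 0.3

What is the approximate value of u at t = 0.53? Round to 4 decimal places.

0.3187

RK4: k1 = f(t_n, u_n); k2 = f(t_n + h/2, u_n + (h/2)·k1); k3 = f(t_n + h/2, u_n + (h/2)·k2); k4 = f(t_n + h, u_n + h·k3); u_{n+1} = u_n + (h/6)·(k1 + 2k2 + 2k3 + k4).
t=0.000000, u=0.300000:
  k1 = f(0.000000, 0.300000) = 0.000000
  k2 = f(0.265000, 0.300000) = 0.034185
  k3 = f(0.265000, 0.309059) = 0.035217
  k4 = f(0.530000, 0.318665) = 0.072624
  u ← 0.300000 + (0.53/6)·(k1 + 2k2 + 2k3 + k4) = 0.318676
u(0.53) ≈ 0.3187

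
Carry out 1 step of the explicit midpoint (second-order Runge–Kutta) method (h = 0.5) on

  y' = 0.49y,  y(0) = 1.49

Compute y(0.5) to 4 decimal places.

1.8998

Midpoint: k1 = f(s_n, y_n); k2 = f(s_n + h/2, y_n + (h/2)·k1); y_{n+1} = y_n + h·k2.
s=0.000000, y=1.490000:
  k1 = f(0.000000, 1.490000) = 0.730100
  k2 = f(0.250000, 1.672525) = 0.819537
  y ← 1.490000 + 0.5·0.819537 = 1.899769
y(0.5) ≈ 1.8998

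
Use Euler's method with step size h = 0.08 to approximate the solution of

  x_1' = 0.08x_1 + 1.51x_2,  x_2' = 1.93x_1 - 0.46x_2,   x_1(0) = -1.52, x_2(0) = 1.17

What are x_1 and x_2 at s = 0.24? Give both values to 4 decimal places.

-1.2198, 0.4222

Euler on (x_1,x_2): x_1_{n+1} = x_1_n + h·x_1', x_2_{n+1} = x_2_n + h·x_2'.
0.000000: (-1.520000, 1.170000); f=(1.645100, -3.471800) → (-1.388392, 0.892256)
0.080000: (-1.388392, 0.892256); f=(1.236235, -3.090034) → (-1.289493, 0.645053)
0.160000: (-1.289493, 0.645053); f=(0.870871, -2.785446) → (-1.219824, 0.422218)
(x_1(0.24), x_2(0.24)) ≈ (-1.2198, 0.4222)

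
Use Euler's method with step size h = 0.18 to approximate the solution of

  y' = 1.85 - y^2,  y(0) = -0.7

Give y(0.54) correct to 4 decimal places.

Euler: y_{n+1} = y_n + h·f(x_n, y_n).
x=0.000000, y=-0.700000: f=1.360000 → y ← -0.700000 + 0.18·1.360000 = -0.455200
x=0.180000, y=-0.455200: f=1.642793 → y ← -0.455200 + 0.18·1.642793 = -0.159497
x=0.360000, y=-0.159497: f=1.824561 → y ← -0.159497 + 0.18·1.824561 = 0.168924
y(0.54) ≈ 0.1689

0.1689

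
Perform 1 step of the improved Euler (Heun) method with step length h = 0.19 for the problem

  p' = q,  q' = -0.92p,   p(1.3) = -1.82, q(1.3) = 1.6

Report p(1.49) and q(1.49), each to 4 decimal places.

Heun on (p,q): k1 = f(t_n, state_n); k2 = f(t_n + h, state_n + h·k1); state_{n+1} = state_n + (h/2)·(k1 + k2).
1.300000: (-1.820000, 1.600000)
  k1 = (1.600000, 1.674400)
  predictor → (-1.516000, 1.918136)
  k2 = (1.918136, 1.394720)
  → (-1.485777, 1.891566)
(p(1.49), q(1.49)) ≈ (-1.4858, 1.8916)

-1.4858, 1.8916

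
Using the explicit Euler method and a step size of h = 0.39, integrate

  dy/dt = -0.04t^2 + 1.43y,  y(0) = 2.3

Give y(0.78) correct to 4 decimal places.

Euler: y_{n+1} = y_n + h·f(t_n, y_n).
t=0.000000, y=2.300000: f=3.289000 → y ← 2.300000 + 0.39·3.289000 = 3.582710
t=0.390000, y=3.582710: f=5.117191 → y ← 3.582710 + 0.39·5.117191 = 5.578415
y(0.78) ≈ 5.5784

5.5784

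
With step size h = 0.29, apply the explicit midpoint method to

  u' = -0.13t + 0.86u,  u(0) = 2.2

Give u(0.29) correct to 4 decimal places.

2.8116

Midpoint: k1 = f(t_n, u_n); k2 = f(t_n + h/2, u_n + (h/2)·k1); u_{n+1} = u_n + h·k2.
t=0.000000, u=2.200000:
  k1 = f(0.000000, 2.200000) = 1.892000
  k2 = f(0.145000, 2.474340) = 2.109082
  u ← 2.200000 + 0.29·2.109082 = 2.811634
u(0.29) ≈ 2.8116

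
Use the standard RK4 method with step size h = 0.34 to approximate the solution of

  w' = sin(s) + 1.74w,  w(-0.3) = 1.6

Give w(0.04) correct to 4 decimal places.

2.8224

RK4: k1 = f(s_n, w_n); k2 = f(s_n + h/2, w_n + (h/2)·k1); k3 = f(s_n + h/2, w_n + (h/2)·k2); k4 = f(s_n + h, w_n + h·k3); w_{n+1} = w_n + (h/6)·(k1 + 2k2 + 2k3 + k4).
s=-0.300000, w=1.600000:
  k1 = f(-0.300000, 1.600000) = 2.488480
  k2 = f(-0.130000, 2.023042) = 3.390458
  k3 = f(-0.130000, 2.176378) = 3.657263
  k4 = f(0.040000, 2.843470) = 4.987626
  w ← 1.600000 + (0.34/6)·(k1 + 2k2 + 2k3 + k4) = 2.822388
w(0.04) ≈ 2.8224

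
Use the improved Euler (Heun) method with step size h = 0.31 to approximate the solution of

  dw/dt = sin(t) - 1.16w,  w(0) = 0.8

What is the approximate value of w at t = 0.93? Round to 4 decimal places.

Heun: k1 = f(t_n, w_n); k2 = f(t_n + h, w_n + h·k1); w_{n+1} = w_n + (h/2)·(k1 + k2).
t=0.000000, w=0.800000:
  k1 = f(0.000000, 0.800000) = -0.928000
  k2 = f(0.310000, 0.512320) = -0.289233
  w ← 0.800000 + (0.31/2)·(-0.928000 + (-0.289233)) = 0.611329
t=0.310000, w=0.611329:
  k1 = f(0.310000, 0.611329) = -0.404083
  k2 = f(0.620000, 0.486063) = 0.017202
  w ← 0.611329 + (0.31/2)·(-0.404083 + 0.017202) = 0.551362
t=0.620000, w=0.551362:
  k1 = f(0.620000, 0.551362) = -0.058545
  k2 = f(0.930000, 0.533213) = 0.183092
  w ← 0.551362 + (0.31/2)·(-0.058545 + 0.183092) = 0.570667
w(0.93) ≈ 0.5707

0.5707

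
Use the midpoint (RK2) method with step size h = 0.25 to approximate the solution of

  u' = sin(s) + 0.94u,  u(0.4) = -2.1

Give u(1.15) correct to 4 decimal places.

-3.5290

Midpoint: k1 = f(s_n, u_n); k2 = f(s_n + h/2, u_n + (h/2)·k1); u_{n+1} = u_n + h·k2.
s=0.400000, u=-2.100000:
  k1 = f(0.400000, -2.100000) = -1.584582
  k2 = f(0.525000, -2.298073) = -1.658975
  u ← -2.100000 + 0.25·(-1.658975) = -2.514744
s=0.650000, u=-2.514744:
  k1 = f(0.650000, -2.514744) = -1.758673
  k2 = f(0.775000, -2.734578) = -1.870787
  u ← -2.514744 + 0.25·(-1.870787) = -2.982441
s=0.900000, u=-2.982441:
  k1 = f(0.900000, -2.982441) = -2.020167
  k2 = f(1.025000, -3.234962) = -2.186150
  u ← -2.982441 + 0.25·(-2.186150) = -3.528978
u(1.15) ≈ -3.5290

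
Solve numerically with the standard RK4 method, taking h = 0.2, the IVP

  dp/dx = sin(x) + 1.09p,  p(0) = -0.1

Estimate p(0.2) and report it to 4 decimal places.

RK4: k1 = f(x_n, p_n); k2 = f(x_n + h/2, p_n + (h/2)·k1); k3 = f(x_n + h/2, p_n + (h/2)·k2); k4 = f(x_n + h, p_n + h·k3); p_{n+1} = p_n + (h/6)·(k1 + 2k2 + 2k3 + k4).
x=0.000000, p=-0.100000:
  k1 = f(0.000000, -0.100000) = -0.109000
  k2 = f(0.100000, -0.110900) = -0.021048
  k3 = f(0.100000, -0.102105) = -0.011461
  k4 = f(0.200000, -0.102292) = 0.087171
  p ← -0.100000 + (0.2/6)·(k1 + 2k2 + 2k3 + k4) = -0.102895
p(0.2) ≈ -0.1029

-0.1029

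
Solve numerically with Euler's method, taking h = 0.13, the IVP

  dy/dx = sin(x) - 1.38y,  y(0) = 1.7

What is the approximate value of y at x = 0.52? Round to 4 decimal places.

Euler: y_{n+1} = y_n + h·f(x_n, y_n).
x=0.000000, y=1.700000: f=-2.346000 → y ← 1.700000 + 0.13·(-2.346000) = 1.395020
x=0.130000, y=1.395020: f=-1.795493 → y ← 1.395020 + 0.13·(-1.795493) = 1.161606
x=0.260000, y=1.161606: f=-1.345936 → y ← 1.161606 + 0.13·(-1.345936) = 0.986634
x=0.390000, y=0.986634: f=-0.981367 → y ← 0.986634 + 0.13·(-0.981367) = 0.859057
y(0.52) ≈ 0.8591

0.8591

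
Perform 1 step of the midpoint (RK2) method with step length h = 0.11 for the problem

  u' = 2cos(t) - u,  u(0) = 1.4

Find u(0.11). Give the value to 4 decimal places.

1.4620

Midpoint: k1 = f(t_n, u_n); k2 = f(t_n + h/2, u_n + (h/2)·k1); u_{n+1} = u_n + h·k2.
t=0.000000, u=1.400000:
  k1 = f(0.000000, 1.400000) = 0.600000
  k2 = f(0.055000, 1.433000) = 0.563976
  u ← 1.400000 + 0.11·0.563976 = 1.462037
u(0.11) ≈ 1.4620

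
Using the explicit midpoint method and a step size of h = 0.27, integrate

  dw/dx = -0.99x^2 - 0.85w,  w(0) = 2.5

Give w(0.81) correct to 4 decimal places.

1.1158

Midpoint: k1 = f(x_n, w_n); k2 = f(x_n + h/2, w_n + (h/2)·k1); w_{n+1} = w_n + h·k2.
x=0.000000, w=2.500000:
  k1 = f(0.000000, 2.500000) = -2.125000
  k2 = f(0.135000, 2.213125) = -1.899199
  w ← 2.500000 + 0.27·(-1.899199) = 1.987216
x=0.270000, w=1.987216:
  k1 = f(0.270000, 1.987216) = -1.761305
  k2 = f(0.405000, 1.749440) = -1.649409
  w ← 1.987216 + 0.27·(-1.649409) = 1.541876
x=0.540000, w=1.541876:
  k1 = f(0.540000, 1.541876) = -1.599278
  k2 = f(0.675000, 1.325973) = -1.578146
  w ← 1.541876 + 0.27·(-1.578146) = 1.115776
w(0.81) ≈ 1.1158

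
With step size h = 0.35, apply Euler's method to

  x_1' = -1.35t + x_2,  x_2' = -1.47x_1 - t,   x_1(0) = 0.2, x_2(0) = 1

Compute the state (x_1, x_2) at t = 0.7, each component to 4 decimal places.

Euler on (x_1,x_2): x_1_{n+1} = x_1_n + h·x_1', x_2_{n+1} = x_2_n + h·x_2'.
0.000000: (0.200000, 1.000000); f=(1.000000, -0.294000) → (0.550000, 0.897100)
0.350000: (0.550000, 0.897100); f=(0.424600, -1.158500) → (0.698610, 0.491625)
(x_1(0.7), x_2(0.7)) ≈ (0.6986, 0.4916)

0.6986, 0.4916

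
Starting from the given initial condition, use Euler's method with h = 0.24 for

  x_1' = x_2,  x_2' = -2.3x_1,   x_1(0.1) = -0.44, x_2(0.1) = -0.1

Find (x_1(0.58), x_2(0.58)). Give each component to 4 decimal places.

Euler on (x_1,x_2): x_1_{n+1} = x_1_n + h·x_1', x_2_{n+1} = x_2_n + h·x_2'.
0.100000: (-0.440000, -0.100000); f=(-0.100000, 1.012000) → (-0.464000, 0.142880)
0.340000: (-0.464000, 0.142880); f=(0.142880, 1.067200) → (-0.429709, 0.399008)
(x_1(0.58), x_2(0.58)) ≈ (-0.4297, 0.3990)

-0.4297, 0.3990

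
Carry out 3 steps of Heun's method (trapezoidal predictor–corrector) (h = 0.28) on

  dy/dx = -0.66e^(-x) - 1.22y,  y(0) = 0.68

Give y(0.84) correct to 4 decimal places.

Heun: k1 = f(x_n, y_n); k2 = f(x_n + h, y_n + h·k1); y_{n+1} = y_n + (h/2)·(k1 + k2).
x=0.000000, y=0.680000:
  k1 = f(0.000000, 0.680000) = -1.489600
  k2 = f(0.280000, 0.262912) = -0.819570
  y ← 0.680000 + (0.28/2)·(-1.489600 + (-0.819570)) = 0.356716
x=0.280000, y=0.356716:
  k1 = f(0.280000, 0.356716) = -0.934011
  k2 = f(0.560000, 0.095193) = -0.493134
  y ← 0.356716 + (0.28/2)·(-0.934011 + (-0.493134)) = 0.156916
x=0.560000, y=0.156916:
  k1 = f(0.560000, 0.156916) = -0.568435
  k2 = f(0.840000, -0.002246) = -0.282189
  y ← 0.156916 + (0.28/2)·(-0.568435 + (-0.282189)) = 0.037829
y(0.84) ≈ 0.0378

0.0378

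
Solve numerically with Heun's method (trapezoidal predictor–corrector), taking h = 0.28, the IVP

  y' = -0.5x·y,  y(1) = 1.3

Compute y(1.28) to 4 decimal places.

1.1088

Heun: k1 = f(x_n, y_n); k2 = f(x_n + h, y_n + h·k1); y_{n+1} = y_n + (h/2)·(k1 + k2).
x=1.000000, y=1.300000:
  k1 = f(1.000000, 1.300000) = -0.650000
  k2 = f(1.280000, 1.118000) = -0.715520
  y ← 1.300000 + (0.28/2)·(-0.650000 + (-0.715520)) = 1.108827
y(1.28) ≈ 1.1088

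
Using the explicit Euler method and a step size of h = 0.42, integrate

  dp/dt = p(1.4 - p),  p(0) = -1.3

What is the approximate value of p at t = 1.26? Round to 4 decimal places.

-36.6302

Euler: p_{n+1} = p_n + h·f(t_n, p_n).
t=0.000000, p=-1.300000: f=-3.510000 → p ← -1.300000 + 0.42·(-3.510000) = -2.774200
t=0.420000, p=-2.774200: f=-11.580066 → p ← -2.774200 + 0.42·(-11.580066) = -7.637828
t=0.840000, p=-7.637828: f=-69.029369 → p ← -7.637828 + 0.42·(-69.029369) = -36.630162
p(1.26) ≈ -36.6302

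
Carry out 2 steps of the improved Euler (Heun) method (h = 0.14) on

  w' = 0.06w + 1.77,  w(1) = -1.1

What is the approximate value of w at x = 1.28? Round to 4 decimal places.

-0.6189

Heun: k1 = f(x_n, w_n); k2 = f(x_n + h, w_n + h·k1); w_{n+1} = w_n + (h/2)·(k1 + k2).
x=1.000000, w=-1.100000:
  k1 = f(1.000000, -1.100000) = 1.704000
  k2 = f(1.140000, -0.861440) = 1.718314
  w ← -1.100000 + (0.14/2)·(1.704000 + 1.718314) = -0.860438
x=1.140000, w=-0.860438:
  k1 = f(1.140000, -0.860438) = 1.718374
  k2 = f(1.280000, -0.619866) = 1.732808
  w ← -0.860438 + (0.14/2)·(1.718374 + 1.732808) = -0.618855
w(1.28) ≈ -0.6189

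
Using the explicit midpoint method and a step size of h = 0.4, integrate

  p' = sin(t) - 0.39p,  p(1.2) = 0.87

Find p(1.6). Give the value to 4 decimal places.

Midpoint: k1 = f(t_n, p_n); k2 = f(t_n + h/2, p_n + (h/2)·k1); p_{n+1} = p_n + h·k2.
t=1.200000, p=0.870000:
  k1 = f(1.200000, 0.870000) = 0.592739
  k2 = f(1.400000, 0.988548) = 0.599916
  p ← 0.870000 + 0.4·0.599916 = 1.109966
p(1.6) ≈ 1.1100

1.1100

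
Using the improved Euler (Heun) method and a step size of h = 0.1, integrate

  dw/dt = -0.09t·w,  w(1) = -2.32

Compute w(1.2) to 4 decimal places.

-2.2745

Heun: k1 = f(t_n, w_n); k2 = f(t_n + h, w_n + h·k1); w_{n+1} = w_n + (h/2)·(k1 + k2).
t=1.000000, w=-2.320000:
  k1 = f(1.000000, -2.320000) = 0.208800
  k2 = f(1.100000, -2.299120) = 0.227613
  w ← -2.320000 + (0.1/2)·(0.208800 + 0.227613) = -2.298179
t=1.100000, w=-2.298179:
  k1 = f(1.100000, -2.298179) = 0.227520
  k2 = f(1.200000, -2.275427) = 0.245746
  w ← -2.298179 + (0.1/2)·(0.227520 + 0.245746) = -2.274516
w(1.2) ≈ -2.2745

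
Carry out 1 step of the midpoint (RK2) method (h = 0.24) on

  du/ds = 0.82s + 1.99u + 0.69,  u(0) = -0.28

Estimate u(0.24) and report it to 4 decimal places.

-0.2169

Midpoint: k1 = f(s_n, u_n); k2 = f(s_n + h/2, u_n + (h/2)·k1); u_{n+1} = u_n + h·k2.
s=0.000000, u=-0.280000:
  k1 = f(0.000000, -0.280000) = 0.132800
  k2 = f(0.120000, -0.264064) = 0.262913
  u ← -0.280000 + 0.24·0.262913 = -0.216901
u(0.24) ≈ -0.2169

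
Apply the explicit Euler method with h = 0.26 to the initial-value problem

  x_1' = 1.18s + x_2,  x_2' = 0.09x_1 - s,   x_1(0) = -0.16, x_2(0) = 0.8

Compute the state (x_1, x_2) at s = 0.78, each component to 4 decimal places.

0.6841, 0.6024

Euler on (x_1,x_2): x_1_{n+1} = x_1_n + h·x_1', x_2_{n+1} = x_2_n + h·x_2'.
0.000000: (-0.160000, 0.800000); f=(0.800000, -0.014400) → (0.048000, 0.796256)
0.260000: (0.048000, 0.796256); f=(1.103056, -0.255680) → (0.334795, 0.729779)
0.520000: (0.334795, 0.729779); f=(1.343379, -0.489868) → (0.684073, 0.602413)
(x_1(0.78), x_2(0.78)) ≈ (0.6841, 0.6024)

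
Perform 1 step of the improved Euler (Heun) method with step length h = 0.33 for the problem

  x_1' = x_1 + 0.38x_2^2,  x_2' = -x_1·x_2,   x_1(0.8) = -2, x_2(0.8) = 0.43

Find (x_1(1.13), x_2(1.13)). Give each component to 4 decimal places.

-2.7215, 0.8825

Heun on (x_1,x_2): k1 = f(s_n, state_n); k2 = f(s_n + h, state_n + h·k1); state_{n+1} = state_n + (h/2)·(k1 + k2).
0.800000: (-2.000000, 0.430000)
  k1 = (-1.929738, 0.860000)
  predictor → (-2.636814, 0.713800)
  k2 = (-2.443200, 1.882158)
  → (-2.721535, 0.882456)
(x_1(1.13), x_2(1.13)) ≈ (-2.7215, 0.8825)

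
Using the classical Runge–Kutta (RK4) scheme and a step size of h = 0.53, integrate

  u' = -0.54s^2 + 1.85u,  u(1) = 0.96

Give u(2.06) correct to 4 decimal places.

3.3379

RK4: k1 = f(s_n, u_n); k2 = f(s_n + h/2, u_n + (h/2)·k1); k3 = f(s_n + h/2, u_n + (h/2)·k2); k4 = f(s_n + h, u_n + h·k3); u_{n+1} = u_n + (h/6)·(k1 + 2k2 + 2k3 + k4).
s=1.000000, u=0.960000:
  k1 = f(1.000000, 0.960000) = 1.236000
  k2 = f(1.265000, 1.287540) = 1.517827
  k3 = f(1.265000, 1.362224) = 1.655993
  k4 = f(1.530000, 1.837677) = 2.135616
  u ← 0.960000 + (0.53/6)·(k1 + 2k2 + 2k3 + k4) = 1.818534
s=1.530000, u=1.818534:
  k1 = f(1.530000, 1.818534) = 2.100203
  k2 = f(1.795000, 2.375088) = 2.654020
  k3 = f(1.795000, 2.521850) = 2.925528
  k4 = f(2.060000, 3.369064) = 3.941225
  u ← 1.818534 + (0.53/6)·(k1 + 2k2 + 2k3 + k4) = 3.337914
u(2.06) ≈ 3.3379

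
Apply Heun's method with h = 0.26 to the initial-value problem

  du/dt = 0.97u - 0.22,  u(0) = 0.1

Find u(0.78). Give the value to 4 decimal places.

-0.0416

Heun: k1 = f(t_n, u_n); k2 = f(t_n + h, u_n + h·k1); u_{n+1} = u_n + (h/2)·(k1 + k2).
t=0.000000, u=0.100000:
  k1 = f(0.000000, 0.100000) = -0.123000
  k2 = f(0.260000, 0.068020) = -0.154021
  u ← 0.100000 + (0.26/2)·(-0.123000 + (-0.154021)) = 0.063987
t=0.260000, u=0.063987:
  k1 = f(0.260000, 0.063987) = -0.157932
  k2 = f(0.520000, 0.022925) = -0.197763
  u ← 0.063987 + (0.26/2)·(-0.157932 + (-0.197763)) = 0.017747
t=0.520000, u=0.017747:
  k1 = f(0.520000, 0.017747) = -0.202785
  k2 = f(0.780000, -0.034977) = -0.253928
  u ← 0.017747 + (0.26/2)·(-0.202785 + (-0.253928)) = -0.041626
u(0.78) ≈ -0.0416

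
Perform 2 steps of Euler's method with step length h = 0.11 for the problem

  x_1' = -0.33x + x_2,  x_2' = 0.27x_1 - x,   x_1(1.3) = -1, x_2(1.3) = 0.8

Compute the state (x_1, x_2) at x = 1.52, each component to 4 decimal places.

-0.9414, 0.4437

Euler on (x_1,x_2): x_1_{n+1} = x_1_n + h·x_1', x_2_{n+1} = x_2_n + h·x_2'.
1.300000: (-1.000000, 0.800000); f=(0.371000, -1.570000) → (-0.959190, 0.627300)
1.410000: (-0.959190, 0.627300); f=(0.162000, -1.668981) → (-0.941370, 0.443712)
(x_1(1.52), x_2(1.52)) ≈ (-0.9414, 0.4437)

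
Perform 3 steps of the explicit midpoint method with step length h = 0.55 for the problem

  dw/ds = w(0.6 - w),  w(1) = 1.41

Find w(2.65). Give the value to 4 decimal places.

0.8125

Midpoint: k1 = f(s_n, w_n); k2 = f(s_n + h/2, w_n + (h/2)·k1); w_{n+1} = w_n + h·k2.
s=1.000000, w=1.410000:
  k1 = f(1.000000, 1.410000) = -1.142100
  k2 = f(1.275000, 1.095922) = -0.543493
  w ← 1.410000 + 0.55·(-0.543493) = 1.111079
s=1.550000, w=1.111079:
  k1 = f(1.550000, 1.111079) = -0.567849
  k2 = f(1.825000, 0.954921) = -0.338921
  w ← 1.111079 + 0.55·(-0.338921) = 0.924673
s=2.100000, w=0.924673:
  k1 = f(2.100000, 0.924673) = -0.300216
  k2 = f(2.375000, 0.842113) = -0.203887
  w ← 0.924673 + 0.55·(-0.203887) = 0.812535
w(2.65) ≈ 0.8125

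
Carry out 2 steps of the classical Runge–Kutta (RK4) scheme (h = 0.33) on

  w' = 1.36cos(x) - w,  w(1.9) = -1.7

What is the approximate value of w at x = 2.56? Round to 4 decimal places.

-1.2923

RK4: k1 = f(x_n, w_n); k2 = f(x_n + h/2, w_n + (h/2)·k1); k3 = f(x_n + h/2, w_n + (h/2)·k2); k4 = f(x_n + h, w_n + h·k3); w_{n+1} = w_n + (h/6)·(k1 + 2k2 + 2k3 + k4).
x=1.900000, w=-1.700000:
  k1 = f(1.900000, -1.700000) = 1.260326
  k2 = f(2.065000, -1.492046) = 0.846956
  k3 = f(2.065000, -1.560252) = 0.915162
  k4 = f(2.230000, -1.397996) = 0.565013
  w ← -1.700000 + (0.33/6)·(k1 + 2k2 + 2k3 + k4) = -1.405773
x=2.230000, w=-1.405773:
  k1 = f(2.230000, -1.405773) = 0.572790
  k2 = f(2.395000, -1.311263) = 0.313013
  k3 = f(2.395000, -1.354126) = 0.355876
  k4 = f(2.560000, -1.288334) = 0.151933
  w ← -1.405773 + (0.33/6)·(k1 + 2k2 + 2k3 + k4) = -1.292336
w(2.56) ≈ -1.2923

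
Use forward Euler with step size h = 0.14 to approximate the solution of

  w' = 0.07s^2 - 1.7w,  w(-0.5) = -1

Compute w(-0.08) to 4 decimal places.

Euler: w_{n+1} = w_n + h·f(s_n, w_n).
s=-0.500000, w=-1.000000: f=1.717500 → w ← -1.000000 + 0.14·1.717500 = -0.759550
s=-0.360000, w=-0.759550: f=1.300307 → w ← -0.759550 + 0.14·1.300307 = -0.577507
s=-0.220000, w=-0.577507: f=0.985150 → w ← -0.577507 + 0.14·0.985150 = -0.439586
w(-0.08) ≈ -0.4396

-0.4396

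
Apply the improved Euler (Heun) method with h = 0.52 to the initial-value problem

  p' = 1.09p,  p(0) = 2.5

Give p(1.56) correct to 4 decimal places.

12.8867

Heun: k1 = f(t_n, p_n); k2 = f(t_n + h, p_n + h·k1); p_{n+1} = p_n + (h/2)·(k1 + k2).
t=0.000000, p=2.500000:
  k1 = f(0.000000, 2.500000) = 2.725000
  k2 = f(0.520000, 3.917000) = 4.269530
  p ← 2.500000 + (0.52/2)·(2.725000 + 4.269530) = 4.318578
t=0.520000, p=4.318578:
  k1 = f(0.520000, 4.318578) = 4.707250
  k2 = f(1.040000, 6.766348) = 7.375319
  p ← 4.318578 + (0.52/2)·(4.707250 + 7.375319) = 7.460046
t=1.040000, p=7.460046:
  k1 = f(1.040000, 7.460046) = 8.131450
  k2 = f(1.560000, 11.688400) = 12.740356
  p ← 7.460046 + (0.52/2)·(8.131450 + 12.740356) = 12.886715
p(1.56) ≈ 12.8867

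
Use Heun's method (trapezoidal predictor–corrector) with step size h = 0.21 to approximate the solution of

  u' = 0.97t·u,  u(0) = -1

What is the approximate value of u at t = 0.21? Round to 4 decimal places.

Heun: k1 = f(t_n, u_n); k2 = f(t_n + h, u_n + h·k1); u_{n+1} = u_n + (h/2)·(k1 + k2).
t=0.000000, u=-1.000000:
  k1 = f(0.000000, -1.000000) = 0.000000
  k2 = f(0.210000, -1.000000) = -0.203700
  u ← -1.000000 + (0.21/2)·(0.000000 + (-0.203700)) = -1.021389
u(0.21) ≈ -1.0214

-1.0214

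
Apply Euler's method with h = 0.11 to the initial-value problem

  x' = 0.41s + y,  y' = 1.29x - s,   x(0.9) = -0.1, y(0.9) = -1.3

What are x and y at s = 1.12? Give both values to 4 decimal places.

Euler on (x,y): x_{n+1} = x_n + h·x', y_{n+1} = y_n + h·y'.
0.900000: (-0.100000, -1.300000); f=(-0.931000, -1.029000) → (-0.202410, -1.413190)
1.010000: (-0.202410, -1.413190); f=(-0.999090, -1.271109) → (-0.312310, -1.553012)
(x(1.12), y(1.12)) ≈ (-0.3123, -1.5530)

-0.3123, -1.5530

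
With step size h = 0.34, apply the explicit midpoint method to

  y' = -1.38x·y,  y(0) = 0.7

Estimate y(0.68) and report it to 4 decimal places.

0.5023

Midpoint: k1 = f(x_n, y_n); k2 = f(x_n + h/2, y_n + (h/2)·k1); y_{n+1} = y_n + h·k2.
x=0.000000, y=0.700000:
  k1 = f(0.000000, 0.700000) = 0.000000
  k2 = f(0.170000, 0.700000) = -0.164220
  y ← 0.700000 + 0.34·(-0.164220) = 0.644165
x=0.340000, y=0.644165:
  k1 = f(0.340000, 0.644165) = -0.302242
  k2 = f(0.510000, 0.592784) = -0.417201
  y ← 0.644165 + 0.34·(-0.417201) = 0.502317
y(0.68) ≈ 0.5023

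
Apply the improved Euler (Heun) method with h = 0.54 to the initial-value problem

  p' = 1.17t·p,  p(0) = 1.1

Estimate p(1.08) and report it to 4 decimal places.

2.0965

Heun: k1 = f(t_n, p_n); k2 = f(t_n + h, p_n + h·k1); p_{n+1} = p_n + (h/2)·(k1 + k2).
t=0.000000, p=1.100000:
  k1 = f(0.000000, 1.100000) = 0.000000
  k2 = f(0.540000, 1.100000) = 0.694980
  p ← 1.100000 + (0.54/2)·(0.000000 + 0.694980) = 1.287645
t=0.540000, p=1.287645:
  k1 = f(0.540000, 1.287645) = 0.813534
  k2 = f(1.080000, 1.726953) = 2.182178
  p ← 1.287645 + (0.54/2)·(0.813534 + 2.182178) = 2.096487
p(1.08) ≈ 2.0965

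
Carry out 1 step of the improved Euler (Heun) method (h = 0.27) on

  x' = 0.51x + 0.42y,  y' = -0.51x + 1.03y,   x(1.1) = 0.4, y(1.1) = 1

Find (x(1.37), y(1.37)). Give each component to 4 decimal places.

Heun on (x,y): k1 = f(t_n, state_n); k2 = f(t_n + h, state_n + h·k1); state_{n+1} = state_n + (h/2)·(k1 + k2).
1.100000: (0.400000, 1.000000)
  k1 = (0.624000, 0.826000)
  predictor → (0.568480, 1.223020)
  k2 = (0.803593, 0.969786)
  → (0.592725, 1.242431)
(x(1.37), y(1.37)) ≈ (0.5927, 1.2424)

0.5927, 1.2424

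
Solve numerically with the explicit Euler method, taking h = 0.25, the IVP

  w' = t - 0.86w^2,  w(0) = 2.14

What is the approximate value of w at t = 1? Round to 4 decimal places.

0.8945

Euler: w_{n+1} = w_n + h·f(t_n, w_n).
t=0.000000, w=2.140000: f=-3.938456 → w ← 2.140000 + 0.25·(-3.938456) = 1.155386
t=0.250000, w=1.155386: f=-0.898028 → w ← 1.155386 + 0.25·(-0.898028) = 0.930879
t=0.500000, w=0.930879: f=-0.245221 → w ← 0.930879 + 0.25·(-0.245221) = 0.869574
t=0.750000, w=0.869574: f=0.099704 → w ← 0.869574 + 0.25·0.099704 = 0.894500
w(1) ≈ 0.8945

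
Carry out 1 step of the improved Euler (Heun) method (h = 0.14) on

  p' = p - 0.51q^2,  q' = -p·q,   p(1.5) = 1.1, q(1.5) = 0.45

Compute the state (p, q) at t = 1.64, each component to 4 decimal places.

Heun on (p,q): k1 = f(t_n, state_n); k2 = f(t_n + h, state_n + h·k1); state_{n+1} = state_n + (h/2)·(k1 + k2).
1.500000: (1.100000, 0.450000)
  k1 = (0.996725, -0.495000)
  predictor → (1.239542, 0.380700)
  k2 = (1.165626, -0.471893)
  → (1.251365, 0.382317)
(p(1.64), q(1.64)) ≈ (1.2514, 0.3823)

1.2514, 0.3823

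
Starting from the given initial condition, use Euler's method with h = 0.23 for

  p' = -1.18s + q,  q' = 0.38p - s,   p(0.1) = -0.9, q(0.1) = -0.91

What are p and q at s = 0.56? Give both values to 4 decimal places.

Euler on (p,q): p_{n+1} = p_n + h·p', q_{n+1} = q_n + h·q'.
0.100000: (-0.900000, -0.910000); f=(-1.028000, -0.442000) → (-1.136440, -1.011660)
0.330000: (-1.136440, -1.011660); f=(-1.401060, -0.761847) → (-1.458684, -1.186885)
(p(0.56), q(0.56)) ≈ (-1.4587, -1.1869)

-1.4587, -1.1869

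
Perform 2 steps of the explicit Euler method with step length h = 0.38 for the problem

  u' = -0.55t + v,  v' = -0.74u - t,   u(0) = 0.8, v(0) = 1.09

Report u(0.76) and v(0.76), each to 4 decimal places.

Euler on (u,v): u_{n+1} = u_n + h·u', v_{n+1} = v_n + h·v'.
0.000000: (0.800000, 1.090000); f=(1.090000, -0.592000) → (1.214200, 0.865040)
0.380000: (1.214200, 0.865040); f=(0.656040, -1.278508) → (1.463495, 0.379207)
(u(0.76), v(0.76)) ≈ (1.4635, 0.3792)

1.4635, 0.3792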